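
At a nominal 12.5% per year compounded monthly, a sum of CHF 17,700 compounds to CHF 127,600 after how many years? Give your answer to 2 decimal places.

Periodic rate i = 0.125/12 = 0.0104167.
(1+i)^n = 127600/17700 = 7.20904, so n = ln 7.20904 / ln 1.01042 = 190.6182 months
= 190.6182/12 years

15.88 years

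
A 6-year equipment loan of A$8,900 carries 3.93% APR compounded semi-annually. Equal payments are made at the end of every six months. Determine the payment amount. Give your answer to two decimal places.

A$839.77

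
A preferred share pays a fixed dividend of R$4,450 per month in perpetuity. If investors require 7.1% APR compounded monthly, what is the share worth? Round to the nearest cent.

Periodic rate i = 0.071/12 = 0.00591667.
PV = PMT / i = 4450 / 0.00591667 = 752,112.6761

R$752,112.68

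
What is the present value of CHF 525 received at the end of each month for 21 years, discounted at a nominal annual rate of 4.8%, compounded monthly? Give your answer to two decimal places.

With 12 periods per year: i = 0.004, n = 252.
PV = 525 × [1 − (1+0.004)^(−252)] / 0.004 = 525 × 158.579334 = 83,254.1503

CHF 83,254.15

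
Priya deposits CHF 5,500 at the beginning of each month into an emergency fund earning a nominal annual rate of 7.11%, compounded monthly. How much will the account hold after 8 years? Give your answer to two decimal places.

CHF 712,638.84

Periodic rate i = 0.0711/12 = 0.005925; n = 8 × 12 = 96 periods.
Accumulation factor s(96|0.005925) × (1+i) = 129.570697; FV = 5500 × 129.570697 = 712,638.8351
(annuity-due: payments at period start, so ×(1+i).)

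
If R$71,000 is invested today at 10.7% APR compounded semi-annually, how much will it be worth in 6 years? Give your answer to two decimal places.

R$132,700.58

i = 0.107/2 = 0.0535 per half-year; n = 6·2 = 12.
71,000 × (1+0.0535)^12 = 71,000 × 1.869022 = 132,700.5821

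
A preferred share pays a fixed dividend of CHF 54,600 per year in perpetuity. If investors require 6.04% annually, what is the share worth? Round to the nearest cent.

PV = C/r = 54600/0.0604 = 903,973.5099

CHF 903,973.51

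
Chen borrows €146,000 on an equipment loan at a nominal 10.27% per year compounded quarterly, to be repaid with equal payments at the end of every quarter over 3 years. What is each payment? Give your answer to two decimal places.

Periodic rate i = 0.1027/4 = 0.025675; n = 3 × 4 = 12 periods.
PMT = 146000 / ( [1 − (1+0.025675)^(−12)] / 0.025675 ) = 146000 / 10.215967 = 14,291.3543

€14,291.35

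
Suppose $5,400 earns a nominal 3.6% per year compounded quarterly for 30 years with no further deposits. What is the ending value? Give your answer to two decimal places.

i = 0.036/4 = 0.009 per quarter; n = 30·4 = 120.
FV = PV·(1+i)^n = 5,400 × 2.930488 = 15,824.6352

$15,824.64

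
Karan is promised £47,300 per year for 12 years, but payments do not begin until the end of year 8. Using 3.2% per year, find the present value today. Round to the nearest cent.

£373,190.69

PV at t=7 (ordinary 12-year annuity): 47300 × a(12|0.032) = 47300 × 9.836204 = 465,252.4651
Discount back 7 years: 465,252.4651 × (1+0.032)^(−7) = 465,252.4651 × 0.802125 = 373,190.6909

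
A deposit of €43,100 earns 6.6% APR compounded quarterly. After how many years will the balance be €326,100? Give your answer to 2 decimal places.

30.91 years

Periodic rate i = 0.066/4 = 0.0165.
(1+i)^n = 326100/43100 = 7.56613, so n = ln 7.56613 / ln 1.0165 = 123.6564 quarters
= 123.6564/4 years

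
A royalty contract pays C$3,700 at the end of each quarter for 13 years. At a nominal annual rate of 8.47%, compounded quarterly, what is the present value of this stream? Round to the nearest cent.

C$115,962.52

Periodic rate i = 0.0847/4 = 0.021175; n = 13 × 4 = 52 periods.
PV = PMT · [1 − (1+i)^(−n)] / i = 3700 · 31.341222 = 115,962.5210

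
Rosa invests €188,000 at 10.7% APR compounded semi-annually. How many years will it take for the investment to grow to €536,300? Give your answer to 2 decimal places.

Periodic rate i = 0.107/2 = 0.0535.
(1+i)^n = 536300/188000 = 2.85266, so n = ln 2.85266 / ln 1.0535 = 20.1131 half-years
= 20.1131/2 years

10.06 years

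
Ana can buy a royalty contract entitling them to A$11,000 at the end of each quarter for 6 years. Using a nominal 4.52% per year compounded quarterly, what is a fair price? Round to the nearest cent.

A$230,100.09

With 4 periods per year: i = 0.0113, n = 24.
Annuity factor a(24|0.0113) = 20.918190; PV = 11000 × 20.918190 = 230,100.0914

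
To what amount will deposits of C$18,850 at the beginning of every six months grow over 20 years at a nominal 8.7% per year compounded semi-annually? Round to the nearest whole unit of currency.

C$2,031,022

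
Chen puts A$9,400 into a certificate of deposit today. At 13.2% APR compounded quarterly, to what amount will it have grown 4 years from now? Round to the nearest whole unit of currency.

i = 0.132/4 = 0.033 per quarter; n = 4·4 = 16.
FV = PV·(1+i)^n = 9,400 × 1.681145 = 15,802.7619

A$15,803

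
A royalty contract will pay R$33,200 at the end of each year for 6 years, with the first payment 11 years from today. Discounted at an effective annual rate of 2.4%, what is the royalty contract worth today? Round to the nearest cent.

Value one period before first payment (t=10): 33200 × [1 − (1+0.024)^(−6)] / 0.024 = 33200 × 5.526594 = 183,482.9291
PV₀ = 183,482.9291 / (1+0.024)^10 = 183,482.9291 / 1.267651 = 144,742.5096

R$144,742.51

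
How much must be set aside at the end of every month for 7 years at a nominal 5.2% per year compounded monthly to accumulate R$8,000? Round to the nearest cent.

R$79.16

Periodic rate i = 0.052/12 = 0.00433333; n = 7 × 12 = 84 periods.
FV-annuity factor = 101.063764; PMT = 8000 / 101.063764 = 79.1579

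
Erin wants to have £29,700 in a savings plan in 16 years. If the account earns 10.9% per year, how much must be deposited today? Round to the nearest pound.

£5,674

PV = FV·(1+i)^(−n) = 29,700 × 0.191027 = 5,673.5085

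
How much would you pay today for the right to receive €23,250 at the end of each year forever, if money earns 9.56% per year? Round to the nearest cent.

€243,200.84

PV = PMT / i = 23250 / 0.0956 = 243,200.8368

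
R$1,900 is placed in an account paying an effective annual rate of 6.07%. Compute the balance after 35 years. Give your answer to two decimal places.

FV = PV·(1+i)^n = 1,900 × 7.865746 = 14,944.9171

R$14,944.92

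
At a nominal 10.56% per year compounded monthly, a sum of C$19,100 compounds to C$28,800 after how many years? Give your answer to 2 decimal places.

Periodic rate i = 0.1056/12 = 0.0088.
(1+i)^n = 28800/19100 = 1.50785, so n = ln 1.50785 / ln 1.0088 = 46.8740 months
= 46.8740/12 years

3.91 years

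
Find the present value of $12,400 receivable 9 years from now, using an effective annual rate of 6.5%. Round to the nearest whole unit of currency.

$7,035

Discount factor = (1+0.065)^(−9) = 0.567353; PV = 12,400 × 0.567353 = 7,035.1800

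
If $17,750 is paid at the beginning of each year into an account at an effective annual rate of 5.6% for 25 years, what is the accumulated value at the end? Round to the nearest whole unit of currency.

FV = 17750 × [(1+0.056)^25 − 1] / 0.056 × (1+i) = 17750 × 54.776086 = 972,275.5301
(Beginning-of-period payments → annuity-due factor ×(1+i).)

$972,276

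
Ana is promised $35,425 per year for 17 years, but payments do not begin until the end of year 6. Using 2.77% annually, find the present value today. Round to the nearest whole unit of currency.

$414,489

Value one period before first payment (t=5): 35425 × [1 − (1+0.0277)^(−17)] / 0.0277 = 35425 × 13.413294 = 475,165.9495
PV₀ = 475,165.9495 / (1+0.0277)^5 = 475,165.9495 / 1.146388 = 414,489.4957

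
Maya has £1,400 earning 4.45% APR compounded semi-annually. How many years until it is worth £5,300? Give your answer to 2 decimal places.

Periodic rate i = 0.0445/2 = 0.02225.
n = ln(5300/1400) / ln(1+0.02225) = ln(3.78571) / 0.022006 = 60.4939 half-years
= 60.4939/2 years

30.25 years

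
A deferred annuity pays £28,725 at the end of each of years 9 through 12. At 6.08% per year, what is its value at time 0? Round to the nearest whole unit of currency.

PV at t=8 (ordinary 4-year annuity): 28725 × a(4|0.0608) = 28725 × 3.458767 = 99,353.0936
Discount back 8 years: 99,353.0936 × (1+0.0608)^(−8) = 99,353.0936 × 0.623637 = 61,960.2706

£61,960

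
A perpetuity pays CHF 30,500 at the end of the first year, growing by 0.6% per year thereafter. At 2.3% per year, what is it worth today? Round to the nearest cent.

PV = PMT / (i − g) = 30500 / (0.023 − 0.006) = 30500 / 0.017000 = 1,794,117.6471

CHF 1,794,117.65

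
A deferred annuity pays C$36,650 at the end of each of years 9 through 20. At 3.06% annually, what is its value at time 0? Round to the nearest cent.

C$285,625.20

PV at t=8 (ordinary 12-year annuity): 36650 × a(12|0.0306) = 36650 × 9.918446 = 363,511.0555
PV₀ = 363,511.0555 / (1+0.0306)^8 = 363,511.0555 / 1.272686 = 285,625.1981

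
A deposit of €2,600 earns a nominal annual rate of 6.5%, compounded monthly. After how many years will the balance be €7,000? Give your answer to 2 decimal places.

15.28 years

Periodic rate i = 0.065/12 = 0.00541667.
n = ln(7000/2600) / ln(1+0.00541667) = ln(2.69231) / 0.005402 = 183.3376 months
= 183.3376/12 years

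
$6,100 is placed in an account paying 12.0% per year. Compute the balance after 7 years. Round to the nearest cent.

$13,485.16

FV = PV·(1+i)^n = 6,100 × 2.210681 = 13,485.1566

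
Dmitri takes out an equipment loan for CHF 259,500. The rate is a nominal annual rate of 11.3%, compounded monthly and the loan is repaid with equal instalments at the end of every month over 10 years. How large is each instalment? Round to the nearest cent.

Periodic rate i = 0.113/12 = 0.00941667; n = 10 × 12 = 120 periods.
PMT = 259500 / ( [1 − (1+0.00941667)^(−120)] / 0.00941667 ) = 259500 / 71.708417 = 3,618.8220

CHF 3,618.82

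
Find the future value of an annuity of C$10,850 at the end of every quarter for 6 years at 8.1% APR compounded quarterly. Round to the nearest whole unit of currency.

C$331,086

With 4 periods per year: i = 0.02025, n = 24.
FV = 10850 × [(1+0.02025)^24 − 1] / 0.02025 = 10850 × 30.514833 = 331,085.9343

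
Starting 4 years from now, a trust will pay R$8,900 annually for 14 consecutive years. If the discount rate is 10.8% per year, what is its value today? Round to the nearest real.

PV at t=3 (ordinary 14-year annuity): 8900 × a(14|0.108) = 8900 × 7.056233 = 62,800.4771
PV₀ = 62,800.4771 / (1+0.108)^3 = 62,800.4771 / 1.360252 = 46,168.2764

R$46,168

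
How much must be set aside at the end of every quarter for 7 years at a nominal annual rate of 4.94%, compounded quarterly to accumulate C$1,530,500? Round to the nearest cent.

With 4 periods per year: i = 0.01235, n = 28.
FV-annuity factor = 33.208930; PMT = 1.5305e+06 / 33.208930 = 46,087.0008

C$46,087.00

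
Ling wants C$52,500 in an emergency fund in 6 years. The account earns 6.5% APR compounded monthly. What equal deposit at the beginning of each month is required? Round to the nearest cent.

With 12 periods per year: i = 0.00541667, n = 72.
FV-annuity factor × (1+i) = 88.246595; PMT = 52500 / 88.246595 = 594.9238

C$594.92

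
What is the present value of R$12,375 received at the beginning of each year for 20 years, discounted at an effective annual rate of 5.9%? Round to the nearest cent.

R$151,542.66

Annuity factor a(20|0.059) × (1+i) = 12.245872; PV = 12375 × 12.245872 = 151,542.6641
(annuity-due: payments at period start, so ×(1+i).)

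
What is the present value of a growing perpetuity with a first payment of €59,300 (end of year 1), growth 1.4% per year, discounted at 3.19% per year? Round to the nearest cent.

€3,312,849.16

PV = PMT / (i − g) = 59300 / (0.0319 − 0.014) = 59300 / 0.017900 = 3,312,849.1620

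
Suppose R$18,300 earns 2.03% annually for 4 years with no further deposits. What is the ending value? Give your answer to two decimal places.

FV = 18,300 × (1 + 0.0203)^4 = 19,831.8229

R$19,831.82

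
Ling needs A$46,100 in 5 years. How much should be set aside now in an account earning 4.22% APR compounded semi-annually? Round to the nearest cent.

A$37,412.62

With 2 periods per year: i = 0.0211, n = 10.
Discount factor = (1+0.0211)^(−10) = 0.811554; PV = 46,100 × 0.811554 = 37,412.6235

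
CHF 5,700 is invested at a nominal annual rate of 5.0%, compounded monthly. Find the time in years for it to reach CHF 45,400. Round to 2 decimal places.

Periodic rate i = 0.05/12 = 0.00416667.
n = ln(45400/5700) / ln(1+0.00416667) = ln(7.96491) / 0.004158 = 499.0478 months
= 499.0478/12 years

41.59 years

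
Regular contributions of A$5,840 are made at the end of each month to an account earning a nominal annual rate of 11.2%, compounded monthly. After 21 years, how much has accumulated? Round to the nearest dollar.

i = 0.112/12 = 0.00933333 per month; n = 21·12 = 252.
Accumulation factor s(252|0.00933333) = 1006.347557; FV = 5840 × 1006.347557 = 5,877,069.7340

A$5,877,070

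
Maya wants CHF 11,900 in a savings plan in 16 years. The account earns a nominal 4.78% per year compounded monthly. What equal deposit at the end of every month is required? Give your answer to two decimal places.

CHF 41.39

i = 0.0478/12 = 0.00398333 per month; n = 16·12 = 192.
PMT = 11900 / ( [(1+0.00398333)^192 − 1] / 0.00398333 ) = 11900 / 287.523768 = 41.3879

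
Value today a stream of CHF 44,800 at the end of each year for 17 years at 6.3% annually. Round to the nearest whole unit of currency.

PV = PMT · [1 − (1+i)^(−n)] / i = 44800 · 10.254858 = 459,417.6299

CHF 459,418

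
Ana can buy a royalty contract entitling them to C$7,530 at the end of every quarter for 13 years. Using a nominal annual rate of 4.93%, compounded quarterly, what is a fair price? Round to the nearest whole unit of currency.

C$287,829

With 4 periods per year: i = 0.012325, n = 52.
PV = 7530 × [1 − (1+0.012325)^(−52)] / 0.012325 = 7530 × 38.224270 = 287,828.7518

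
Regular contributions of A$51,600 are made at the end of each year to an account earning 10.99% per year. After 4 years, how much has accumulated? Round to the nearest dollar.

FV = PMT · [(1+i)^n − 1] / i = 51600 · 4.709039 = 242,986.4337

A$242,986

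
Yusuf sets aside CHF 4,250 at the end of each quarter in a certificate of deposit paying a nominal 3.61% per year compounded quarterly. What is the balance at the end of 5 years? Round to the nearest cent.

CHF 92,697.90

i = 0.0361/4 = 0.009025 per quarter; n = 5·4 = 20.
Accumulation factor s(20|0.009025) = 21.811270; FV = 4250 × 21.811270 = 92,697.8994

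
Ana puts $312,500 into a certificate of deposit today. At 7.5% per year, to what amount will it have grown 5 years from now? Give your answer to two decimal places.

$448,634.16

FV = 312,500 × (1 + 0.075)^5 = 448,634.1644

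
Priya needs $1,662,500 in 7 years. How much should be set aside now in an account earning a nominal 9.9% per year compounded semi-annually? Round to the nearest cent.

i = 0.099/2 = 0.0495 per half-year; n = 7·2 = 14.
PV = FV·(1+i)^(−n) = 1,662,500 × 0.508447 = 845,293.3515

$845,293.35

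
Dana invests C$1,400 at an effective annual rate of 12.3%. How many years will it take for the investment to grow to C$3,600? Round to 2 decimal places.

8.14 years

(1+i)^n = 3600/1400 = 2.57143, so n = ln 2.57143 / ln 1.123 = 8.1417 years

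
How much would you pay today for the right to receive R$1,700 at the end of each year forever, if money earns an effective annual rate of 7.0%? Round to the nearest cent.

PV = C/r = 1700/0.07 = 24,285.7143

R$24,285.71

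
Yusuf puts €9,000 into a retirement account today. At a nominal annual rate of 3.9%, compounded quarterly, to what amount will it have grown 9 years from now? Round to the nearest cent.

i = 0.039/4 = 0.00975 per quarter; n = 9·4 = 36.
FV = 9,000 × (1 + 0.00975)^36 = 12,762.6699

€12,762.67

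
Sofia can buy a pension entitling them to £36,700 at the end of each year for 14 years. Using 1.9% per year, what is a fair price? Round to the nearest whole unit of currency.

£447,442

Annuity factor a(14|0.019) = 12.191888; PV = 36700 × 12.191888 = 447,442.3066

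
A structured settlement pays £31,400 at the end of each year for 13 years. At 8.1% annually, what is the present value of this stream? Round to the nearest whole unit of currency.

PV = PMT · [1 − (1+i)^(−n)] / i = 31400 · 7.860488 = 246,819.3178

£246,819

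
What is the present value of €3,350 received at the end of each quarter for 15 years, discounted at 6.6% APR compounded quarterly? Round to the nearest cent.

€126,977.03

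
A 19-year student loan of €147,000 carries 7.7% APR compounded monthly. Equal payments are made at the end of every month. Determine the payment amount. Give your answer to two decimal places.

Periodic rate i = 0.077/12 = 0.00641667; n = 19 × 12 = 228 periods.
PMT = 147000 / ( [1 − (1+0.00641667)^(−228)] / 0.00641667 ) = 147000 / 119.590859 = 1,229.1909

€1,229.19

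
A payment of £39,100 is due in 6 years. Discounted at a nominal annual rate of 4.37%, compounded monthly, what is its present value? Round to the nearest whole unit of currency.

£30,096

With 12 periods per year: i = 0.00364167, n = 72.
PV = FV·(1+i)^(−n) = 39,100 × 0.769724 = 30,096.1945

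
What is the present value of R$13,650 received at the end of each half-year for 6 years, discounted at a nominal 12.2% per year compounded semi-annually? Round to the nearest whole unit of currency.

R$113,815

With 2 periods per year: i = 0.061, n = 12.
PV = PMT · [1 − (1+i)^(−n)] / i = 13650 · 8.338071 = 113,814.6749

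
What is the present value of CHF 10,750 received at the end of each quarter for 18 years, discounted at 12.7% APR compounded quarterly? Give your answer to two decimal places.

i = 0.127/4 = 0.03175 per quarter; n = 18·4 = 72.
PV = PMT · [1 − (1+i)^(−n)] / i = 10750 · 28.177929 = 302,912.7394

CHF 302,912.74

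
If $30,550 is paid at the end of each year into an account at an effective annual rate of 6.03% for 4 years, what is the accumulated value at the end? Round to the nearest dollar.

FV = 30550 × [(1+0.0603)^4 − 1] / 0.0603 = 30550 × 4.376564 = 133,704.0185

$133,704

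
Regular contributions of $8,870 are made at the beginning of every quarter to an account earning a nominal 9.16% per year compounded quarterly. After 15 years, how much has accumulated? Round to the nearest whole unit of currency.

i = 0.0916/4 = 0.0229 per quarter; n = 15·4 = 60.
FV = 8870 × [(1+0.0229)^60 − 1] / 0.0229 × (1+i) = 8870 × 129.107324 = 1,145,181.9649
(Beginning-of-period payments → annuity-due factor ×(1+i).)

$1,145,182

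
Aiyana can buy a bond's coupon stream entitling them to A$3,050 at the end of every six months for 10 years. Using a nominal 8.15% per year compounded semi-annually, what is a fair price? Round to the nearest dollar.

A$41,177

Periodic rate i = 0.0815/2 = 0.04075; n = 10 × 2 = 20 periods.
PV = PMT · [1 − (1+i)^(−n)] / i = 3050 · 13.500515 = 41,176.5700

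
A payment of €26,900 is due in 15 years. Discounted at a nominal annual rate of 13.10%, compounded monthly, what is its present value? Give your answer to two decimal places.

With 12 periods per year: i = 0.0109167, n = 180.
Discount factor = (1+0.0109167)^(−180) = 0.141656; PV = 26,900 × 0.141656 = 3,810.5536

€3,810.55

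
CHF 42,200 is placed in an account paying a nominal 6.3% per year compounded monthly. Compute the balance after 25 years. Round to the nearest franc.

CHF 203,019

i = 0.063/12 = 0.00525 per month; n = 25·12 = 300.
42,200 × (1+0.00525)^300 = 42,200 × 4.810880 = 203,019.1399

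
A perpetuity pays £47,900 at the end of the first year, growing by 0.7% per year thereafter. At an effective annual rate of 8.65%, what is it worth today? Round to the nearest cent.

£602,515.72

PV = D₁/(r − g) = 47900/(0.0865 − 0.007) = 602,515.7233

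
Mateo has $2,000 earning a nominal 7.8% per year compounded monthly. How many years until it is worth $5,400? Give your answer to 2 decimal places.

Periodic rate i = 0.078/12 = 0.0065.
(1+i)^n = 5400/2000 = 2.70000, so n = ln 2.70000 / ln 1.0065 = 153.3041 months
= 153.3041/12 years

12.78 years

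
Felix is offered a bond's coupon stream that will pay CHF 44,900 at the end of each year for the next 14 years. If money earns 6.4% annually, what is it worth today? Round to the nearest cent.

Annuity factor a(14|0.064) = 9.069026; PV = 44900 × 9.069026 = 407,199.2592

CHF 407,199.26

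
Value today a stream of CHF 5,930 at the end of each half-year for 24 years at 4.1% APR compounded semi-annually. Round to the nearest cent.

CHF 180,054.77

Periodic rate i = 0.041/2 = 0.0205; n = 24 × 2 = 48 periods.
PV = PMT · [1 − (1+i)^(−n)] / i = 5930 · 30.363368 = 180,054.7744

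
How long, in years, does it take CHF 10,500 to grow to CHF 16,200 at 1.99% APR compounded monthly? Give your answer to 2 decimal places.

21.81 years

Periodic rate i = 0.0199/12 = 0.00165833.
n = ln(16200/10500) / ln(1+0.00165833) = ln(1.54286) / 0.001657 = 261.7058 months
= 261.7058/12 years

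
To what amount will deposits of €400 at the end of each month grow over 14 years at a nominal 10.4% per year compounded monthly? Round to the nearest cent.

€150,551.55

i = 0.104/12 = 0.00866667 per month; n = 14·12 = 168.
FV = 400 × [(1+0.00866667)^168 − 1] / 0.00866667 = 400 × 376.378887 = 150,551.5548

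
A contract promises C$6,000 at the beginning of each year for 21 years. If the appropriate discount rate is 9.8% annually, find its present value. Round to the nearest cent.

PV = PMT · [1 − (1+i)^(−n)] / i × (1+i) = 6000 · 9.631087 = 57,786.5246
(annuity-due: payments at period start, so ×(1+i).)

C$57,786.52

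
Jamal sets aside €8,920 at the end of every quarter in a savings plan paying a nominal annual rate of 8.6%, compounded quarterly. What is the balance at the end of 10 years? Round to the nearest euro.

€556,658

i = 0.086/4 = 0.0215 per quarter; n = 10·4 = 40.
Accumulation factor s(40|0.0215) = 62.405550; FV = 8920 × 62.405550 = 556,657.5033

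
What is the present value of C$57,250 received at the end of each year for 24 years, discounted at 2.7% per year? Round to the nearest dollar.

PV = PMT · [1 − (1+i)^(−n)] / i = 57250 · 17.496091 = 1,001,651.1992

C$1,001,651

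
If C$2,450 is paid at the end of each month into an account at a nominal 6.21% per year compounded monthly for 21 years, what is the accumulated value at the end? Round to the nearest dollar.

C$1,265,006

Periodic rate i = 0.0621/12 = 0.005175; n = 21 × 12 = 252 periods.
Accumulation factor s(252|0.005175) = 516.329045; FV = 2450 × 516.329045 = 1,265,006.1609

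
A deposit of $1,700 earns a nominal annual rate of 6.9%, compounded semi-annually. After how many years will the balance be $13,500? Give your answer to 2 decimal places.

Periodic rate i = 0.069/2 = 0.0345.
n = ln(13500/1700) / ln(1+0.0345) = ln(7.94118) / 0.033918 = 61.0899 half-years
= 61.0899/2 years

30.54 years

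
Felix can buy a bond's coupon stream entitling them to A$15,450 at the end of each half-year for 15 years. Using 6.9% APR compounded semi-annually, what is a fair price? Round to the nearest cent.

A$285,945.59

Periodic rate i = 0.069/2 = 0.0345; n = 15 × 2 = 30 periods.
PV = 15450 × [1 − (1+0.0345)^(−30)] / 0.0345 = 15450 × 18.507805 = 285,945.5864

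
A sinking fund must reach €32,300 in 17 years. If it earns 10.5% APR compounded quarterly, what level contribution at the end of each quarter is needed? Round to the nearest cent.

i = 0.105/4 = 0.02625 per quarter; n = 17·4 = 68.
PMT = 32300 / ( [(1+0.02625)^68 − 1] / 0.02625 ) = 32300 / 183.768467 = 175.7646

€175.76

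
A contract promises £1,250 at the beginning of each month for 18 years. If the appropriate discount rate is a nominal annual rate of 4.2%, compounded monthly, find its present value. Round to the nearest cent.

i = 0.042/12 = 0.0035 per month; n = 18·12 = 216.
PV = 1250 × [1 − (1+0.0035)^(−216)] / 0.0035 × (1+i) = 1250 × 151.912409 = 189,890.5112
(Beginning-of-period payments → annuity-due factor ×(1+i).)

£189,890.51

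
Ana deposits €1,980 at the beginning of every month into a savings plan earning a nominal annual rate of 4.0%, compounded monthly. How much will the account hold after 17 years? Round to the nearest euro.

Periodic rate i = 0.04/12 = 0.00333333; n = 17 × 12 = 204 periods.
FV = PMT · [(1+i)^n − 1] / i × (1+i) = 1980 · 292.465714 = 579,082.1142
(annuity-due: payments at period start, so ×(1+i).)

€579,082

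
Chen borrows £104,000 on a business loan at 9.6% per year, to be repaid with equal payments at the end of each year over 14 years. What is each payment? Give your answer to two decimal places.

PMT = 104000 / ( [1 − (1+0.096)^(−14)] / 0.096 ) = 104000 / 7.530104 = 13,811.2305

£13,811.23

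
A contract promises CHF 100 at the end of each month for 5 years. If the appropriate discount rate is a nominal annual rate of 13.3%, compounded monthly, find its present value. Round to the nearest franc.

i = 0.133/12 = 0.0110833 per month; n = 5·12 = 60.
Annuity factor a(60|0.0110833) = 43.654891; PV = 100 × 43.654891 = 4,365.4891

CHF 4,365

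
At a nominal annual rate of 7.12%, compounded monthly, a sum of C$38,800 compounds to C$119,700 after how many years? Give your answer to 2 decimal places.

Periodic rate i = 0.0712/12 = 0.00593333.
(1+i)^n = 119700/38800 = 3.08505, so n = ln 3.08505 / ln 1.00593 = 190.4338 months
= 190.4338/12 years

15.87 years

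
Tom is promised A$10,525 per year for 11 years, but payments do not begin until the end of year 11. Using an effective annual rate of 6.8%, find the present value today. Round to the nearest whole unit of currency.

PV at t=10 (ordinary 11-year annuity): 10525 × a(11|0.068) = 10525 × 7.573948 = 79,715.8078
Discount back 10 years: 79,715.8078 × (1+0.068)^(−10) = 79,715.8078 × 0.517950 = 41,288.7680

A$41,289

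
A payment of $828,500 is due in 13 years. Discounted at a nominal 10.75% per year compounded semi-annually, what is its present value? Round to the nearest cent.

i = 0.1075/2 = 0.05375 per half-year; n = 13·2 = 26.
Discount factor = (1+0.05375)^(−26) = 0.256344; PV = 828,500 × 0.256344 = 212,380.7912

$212,380.79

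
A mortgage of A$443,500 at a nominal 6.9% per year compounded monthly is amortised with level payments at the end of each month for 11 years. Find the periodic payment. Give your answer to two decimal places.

A$4,803.88

i = 0.069/12 = 0.00575 per month; n = 11·12 = 132.
Annuity-PV factor = 92.321206; PMT = 443500 / 92.321206 = 4,803.8800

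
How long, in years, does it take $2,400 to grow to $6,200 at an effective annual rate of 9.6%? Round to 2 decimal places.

n = ln(6200/2400) / ln(1+0.096) = ln(2.58333) / 0.091667 = 10.3535 years

10.35 years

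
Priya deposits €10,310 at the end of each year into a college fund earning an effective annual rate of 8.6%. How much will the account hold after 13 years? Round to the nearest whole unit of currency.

FV = 10310 × [(1+0.086)^13 − 1] / 0.086 = 10310 × 22.357250 = 230,503.2449

€230,503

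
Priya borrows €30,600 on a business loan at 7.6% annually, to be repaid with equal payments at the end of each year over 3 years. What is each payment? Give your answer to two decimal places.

€11,788.22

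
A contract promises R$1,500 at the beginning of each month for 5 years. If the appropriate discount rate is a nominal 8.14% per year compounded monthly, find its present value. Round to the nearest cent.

R$74,233.92

Periodic rate i = 0.0814/12 = 0.00678333; n = 5 × 12 = 60 periods.
PV = 1500 × [1 − (1+0.00678333)^(−60)] / 0.00678333 × (1+i) = 1500 × 49.489281 = 74,233.9221
Payments are at the start of each period, so multiply by (1+i).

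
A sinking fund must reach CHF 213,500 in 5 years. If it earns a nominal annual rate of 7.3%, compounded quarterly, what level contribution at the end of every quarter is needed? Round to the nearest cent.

i = 0.073/4 = 0.01825 per quarter; n = 5·4 = 20.
PMT = 213500 / ( [(1+0.01825)^20 − 1] / 0.01825 ) = 213500 / 23.878442 = 8,941.1192

CHF 8,941.12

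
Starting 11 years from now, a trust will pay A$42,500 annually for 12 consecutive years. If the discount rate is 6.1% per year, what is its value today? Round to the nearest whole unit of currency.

Value one period before first payment (t=10): 42500 × [1 − (1+0.061)^(−12)] / 0.061 = 42500 × 8.338071 = 354,368.0353
PV₀ = 354,368.0353 / (1+0.061)^10 = 354,368.0353 / 1.807814 = 196,020.1430

A$196,020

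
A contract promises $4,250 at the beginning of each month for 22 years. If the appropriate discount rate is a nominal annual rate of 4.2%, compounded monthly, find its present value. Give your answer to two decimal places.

With 12 periods per year: i = 0.0035, n = 264.
PV = PMT · [1 − (1+i)^(−n)] / i × (1+i) = 4250 · 172.725572 = 734,083.6831
(Beginning-of-period payments → annuity-due factor ×(1+i).)

$734,083.68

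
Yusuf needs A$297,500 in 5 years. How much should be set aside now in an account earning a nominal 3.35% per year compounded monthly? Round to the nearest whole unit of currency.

Periodic rate i = 0.0335/12 = 0.00279167; n = 5 × 12 = 60 periods.
PV = FV·(1+i)^(−n) = 297,500 × 0.845974 = 251,677.2702

A$251,677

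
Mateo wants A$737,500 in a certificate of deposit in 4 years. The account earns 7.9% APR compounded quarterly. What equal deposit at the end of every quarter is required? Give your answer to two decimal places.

A$39,643.83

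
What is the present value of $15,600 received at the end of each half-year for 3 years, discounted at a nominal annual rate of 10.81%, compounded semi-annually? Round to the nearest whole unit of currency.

$78,165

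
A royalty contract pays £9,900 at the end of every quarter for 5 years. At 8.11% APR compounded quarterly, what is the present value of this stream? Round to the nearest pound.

£161,450

With 4 periods per year: i = 0.020275, n = 20.
PV = PMT · [1 − (1+i)^(−n)] / i = 9900 · 16.308122 = 161,450.4117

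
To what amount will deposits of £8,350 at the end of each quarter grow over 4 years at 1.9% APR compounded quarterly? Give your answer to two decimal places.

£138,466.65

With 4 periods per year: i = 0.00475, n = 16.
FV = 8350 × [(1+0.00475)^16 − 1] / 0.00475 = 8350 × 16.582832 = 138,466.6497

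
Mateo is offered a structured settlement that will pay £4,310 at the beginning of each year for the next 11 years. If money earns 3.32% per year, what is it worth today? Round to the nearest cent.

£40,481.99

Annuity factor a(11|0.0332) × (1+i) = 9.392573; PV = 4310 × 9.392573 = 40,481.9877
(Beginning-of-period payments → annuity-due factor ×(1+i).)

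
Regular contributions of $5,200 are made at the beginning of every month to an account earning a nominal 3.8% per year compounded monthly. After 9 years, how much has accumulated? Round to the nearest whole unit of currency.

Periodic rate i = 0.038/12 = 0.00316667; n = 9 × 12 = 108 periods.
FV = 5200 × [(1+0.00316667)^108 − 1] / 0.00316667 × (1+i) = 5200 × 128.933254 = 670,452.9230
Payments are at the start of each period, so multiply by (1+i).

$670,453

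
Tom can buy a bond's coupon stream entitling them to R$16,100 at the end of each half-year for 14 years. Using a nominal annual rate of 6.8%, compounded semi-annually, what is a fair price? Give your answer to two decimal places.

R$287,846.53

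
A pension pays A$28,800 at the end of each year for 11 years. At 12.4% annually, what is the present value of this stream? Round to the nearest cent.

A$168,057.13

PV = 28800 × [1 − (1+0.124)^(−11)] / 0.124 = 28800 × 5.835317 = 168,057.1257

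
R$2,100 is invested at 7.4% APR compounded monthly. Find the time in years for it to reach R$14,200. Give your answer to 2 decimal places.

Periodic rate i = 0.074/12 = 0.00616667.
n = ln(14200/2100) / ln(1+0.00616667) = ln(6.76190) / 0.006148 = 310.8960 months
= 310.8960/12 years

25.91 years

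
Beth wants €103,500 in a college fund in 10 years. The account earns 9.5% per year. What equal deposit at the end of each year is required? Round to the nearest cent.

€6,651.55

PMT = 103500 / ( [(1+0.095)^10 − 1] / 0.095 ) = 103500 / 15.560291 = 6,651.5467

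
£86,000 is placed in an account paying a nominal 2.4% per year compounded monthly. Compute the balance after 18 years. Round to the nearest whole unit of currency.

Periodic rate i = 0.024/12 = 0.002; n = 18 × 12 = 216 periods.
FV = PV·(1+i)^n = 86,000 × 1.539671 = 132,411.6819

£132,412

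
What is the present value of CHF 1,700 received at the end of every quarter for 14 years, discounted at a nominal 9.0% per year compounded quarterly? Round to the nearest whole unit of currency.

CHF 53,823

Periodic rate i = 0.09/4 = 0.0225; n = 14 × 4 = 56 periods.
PV = PMT · [1 − (1+i)^(−n)] / i = 1700 · 31.660298 = 53,822.5061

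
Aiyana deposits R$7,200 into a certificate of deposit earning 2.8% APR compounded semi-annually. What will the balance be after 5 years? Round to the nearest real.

With 2 periods per year: i = 0.014, n = 10.
7,200 × (1+0.014)^10 = 7,200 × 1.149157 = 8,273.9339

R$8,274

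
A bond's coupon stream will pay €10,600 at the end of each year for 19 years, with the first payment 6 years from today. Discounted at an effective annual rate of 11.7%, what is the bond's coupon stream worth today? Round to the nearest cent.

€45,736.30

PV at t=5 (ordinary 19-year annuity): 10600 × a(19|0.117) = 10600 × 7.502760 = 79,529.2568
PV₀ = 79,529.2568 / (1+0.117)^5 = 79,529.2568 / 1.738865 = 45,736.3032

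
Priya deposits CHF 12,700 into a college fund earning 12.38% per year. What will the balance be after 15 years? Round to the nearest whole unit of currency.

CHF 73,137

FV = 12,700 × (1 + 0.1238)^15 = 73,137.3360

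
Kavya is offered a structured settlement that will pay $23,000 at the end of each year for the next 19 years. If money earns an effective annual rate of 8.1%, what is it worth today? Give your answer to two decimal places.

$219,302.69

Annuity factor a(19|0.081) = 9.534899; PV = 23000 × 9.534899 = 219,302.6860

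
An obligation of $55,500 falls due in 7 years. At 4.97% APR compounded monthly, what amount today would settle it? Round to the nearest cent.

$39,220.57

i = 0.0497/12 = 0.00414167 per month; n = 7·12 = 84.
PV = 55,500 / (1 + 0.00414167)^84 = 55,500 / 1.415074 = 39,220.5750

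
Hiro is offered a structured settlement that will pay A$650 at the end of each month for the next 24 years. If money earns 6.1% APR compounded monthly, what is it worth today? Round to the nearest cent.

A$98,181.72

With 12 periods per year: i = 0.00508333, n = 288.
PV = 650 × [1 − (1+0.00508333)^(−288)] / 0.00508333 = 650 × 151.048805 = 98,181.7234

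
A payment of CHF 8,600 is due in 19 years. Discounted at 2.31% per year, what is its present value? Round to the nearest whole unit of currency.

PV = 8,600 / (1 + 0.0231)^19 = 8,600 / 1.543276 = 5,572.5611

CHF 5,573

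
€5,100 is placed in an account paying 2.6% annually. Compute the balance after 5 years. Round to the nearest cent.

€5,798.38

FV = 5,100 × (1 + 0.026)^5 = 5,798.3841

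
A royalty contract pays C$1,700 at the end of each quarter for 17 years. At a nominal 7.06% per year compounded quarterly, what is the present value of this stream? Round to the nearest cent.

C$67,007.64

i = 0.0706/4 = 0.01765 per quarter; n = 17·4 = 68.
PV = PMT · [1 − (1+i)^(−n)] / i = 1700 · 39.416258 = 67,007.6394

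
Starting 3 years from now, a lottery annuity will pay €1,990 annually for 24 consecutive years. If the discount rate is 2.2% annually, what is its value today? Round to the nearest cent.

Value one period before first payment (t=2): 1990 × [1 − (1+0.022)^(−24)] / 0.022 = 1990 × 18.492315 = 36,799.7064
Discount back 2 years: 36,799.7064 × (1+0.022)^(−2) = 36,799.7064 × 0.957411 = 35,232.4271

€35,232.43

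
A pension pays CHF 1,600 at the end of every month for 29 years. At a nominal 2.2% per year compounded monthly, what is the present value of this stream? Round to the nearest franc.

Periodic rate i = 0.022/12 = 0.00183333; n = 29 × 12 = 348 periods.
Annuity factor a(348|0.00183333) = 257.096306; PV = 1600 × 257.096306 = 411,354.0892

CHF 411,354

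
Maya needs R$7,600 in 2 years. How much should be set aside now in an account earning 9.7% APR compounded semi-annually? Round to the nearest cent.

R$6,288.40

With 2 periods per year: i = 0.0485, n = 4.
PV = 7,600 / (1 + 0.0485)^4 = 7,600 / 1.208575 = 6,288.3956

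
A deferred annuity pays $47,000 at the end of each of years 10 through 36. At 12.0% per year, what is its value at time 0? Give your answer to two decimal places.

$134,615.73

Value one period before first payment (t=9): 47000 × [1 − (1+0.12)^(−27)] / 0.12 = 47000 × 7.942554 = 373,300.0146
Discount back 9 years: 373,300.0146 × (1+0.12)^(−9) = 373,300.0146 × 0.360610 = 134,615.7276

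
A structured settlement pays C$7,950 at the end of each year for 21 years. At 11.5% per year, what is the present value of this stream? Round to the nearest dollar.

C$62,101

PV = 7950 × [1 − (1+0.115)^(−21)] / 0.115 = 7950 × 7.811494 = 62,101.3777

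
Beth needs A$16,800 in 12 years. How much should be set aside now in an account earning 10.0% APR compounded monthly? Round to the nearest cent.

With 12 periods per year: i = 0.00833333, n = 144.
PV = 16,800 / (1 + 0.00833333)^144 = 16,800 / 3.303649 = 5,085.2860

A$5,085.29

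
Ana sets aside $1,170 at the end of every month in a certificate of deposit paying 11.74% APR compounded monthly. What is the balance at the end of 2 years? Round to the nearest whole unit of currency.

$31,478

Periodic rate i = 0.1174/12 = 0.00978333; n = 2 × 12 = 24 periods.
Accumulation factor s(24|0.00978333) = 26.904276; FV = 1170 × 26.904276 = 31,478.0032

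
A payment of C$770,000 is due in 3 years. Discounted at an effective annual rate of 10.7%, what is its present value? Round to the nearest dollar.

C$567,607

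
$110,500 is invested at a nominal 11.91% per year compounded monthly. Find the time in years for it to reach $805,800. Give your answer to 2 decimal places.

Periodic rate i = 0.1191/12 = 0.009925.
n = ln(805800/110500) / ln(1+0.009925) = ln(7.29231) / 0.009876 = 201.1752 months
= 201.1752/12 years

16.76 years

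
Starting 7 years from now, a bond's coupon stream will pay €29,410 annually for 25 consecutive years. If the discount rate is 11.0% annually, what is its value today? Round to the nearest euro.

€132,422

Value one period before first payment (t=6): 29410 × [1 − (1+0.11)^(−25)] / 0.11 = 29410 × 8.421745 = 247,683.5106
PV₀ = 247,683.5106 / (1+0.11)^6 = 247,683.5106 / 1.870415 = 132,421.7192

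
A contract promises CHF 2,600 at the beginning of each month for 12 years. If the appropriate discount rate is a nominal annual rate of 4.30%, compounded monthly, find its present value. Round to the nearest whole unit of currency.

Periodic rate i = 0.043/12 = 0.00358333; n = 12 × 12 = 144 periods.
PV = 2600 × [1 − (1+0.00358333)^(−144)] / 0.00358333 × (1+i) = 2600 × 112.740917 = 293,126.3849
(annuity-due: payments at period start, so ×(1+i).)

CHF 293,126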